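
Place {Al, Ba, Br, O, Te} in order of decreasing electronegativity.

O is in period 2, group 16; Al is in period 3, group 13; Br is in period 4, group 17; Te is in period 5, group 16; Ba is in period 6, group 2.
Smaller atoms with higher effective nuclear charge are more electronegative.
These span different periods and groups, so the two trends combine.
Al > Ba: relative to Ba, both the across-period and down-group shifts push Al's electronegativity up.
Te > Al: period and group pull opposite ways; the across-period shift dominates (2.10 vs 1.61).
Br > Te: relative to Te, both the across-period and down-group shifts push Br's electronegativity up.
O > Br: the two effects oppose for this pair; the down-group effect wins (3.44 vs 2.96).
For reference (Pauling): O 3.44, Al 1.61, Br 2.96, Te 2.10, Ba 0.89.
So from highest to lowest: O > Br > Te > Al > Ba.

O > Br > Te > Al > Ba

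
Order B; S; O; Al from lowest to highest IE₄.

S < O < Al < B

IE_4 is the cost of taking one more electron from the +3 cation: B³⁺ is the bare [He] core; S³⁺ still has 3 valence electrons; O³⁺ still has 3 valence electrons; Al³⁺ is the bare [Ne] core.
Breaking into a closed-shell core is much more expensive than removing a leftover valence electron — Al and B have the largest IE_4 here.
Valence configurations: S³⁺ [Ne]3s²3p¹, O³⁺ [He]2s²2p¹.
Tabulated IE_4 (kJ/mol): B 25026, S 4556, O 7469, Al 11577.
So the fourth ionization energies run S < O < Al < B.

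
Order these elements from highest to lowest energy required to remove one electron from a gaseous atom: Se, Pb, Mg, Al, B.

Se, B, Mg, Pb, Al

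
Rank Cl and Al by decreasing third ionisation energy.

Cl > Al

IE_3 is the cost of taking one more electron from the +2 cation: Cl²⁺ still has 5 valence electrons; Al²⁺ still has 1 valence electron.
All are still removing valence electrons, so compare the +2 ions as you would atoms: IE_3 generally rises across a period (higher Z_eff) and falls down a group (larger shell), subject to the usual subshell exceptions.
Valence configurations: Cl²⁺ [Ne]3s²3p³, Al²⁺ [Ne]3s¹.
Approximate IE_3 values (kJ/mol): Cl 3822, Al 2745.
Hence IE_3: Al < Cl.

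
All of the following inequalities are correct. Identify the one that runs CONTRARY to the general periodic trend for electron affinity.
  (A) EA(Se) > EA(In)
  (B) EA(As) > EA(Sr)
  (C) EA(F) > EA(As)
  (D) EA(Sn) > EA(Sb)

The general trend: electron affinity increases across a period and decreases down a group.
(A) Se (period 4, group 16) vs In (period 5, group 13): the stated order agrees with the simple trend.
(B) As (period 4, group 15) vs Sr (period 5, group 2): the stated order agrees with the simple trend.
(C) F (period 2, group 17) vs As (period 4, group 15): the stated order agrees with the simple trend.
(D) Sn (period 5, group 14) vs Sb (period 5, group 15): the stated order contradicts the simple trend.
The exception is (D): adding an electron to Sb's half-filled 5p³ is unfavourable, so Sn has the more exothermic EA.

(D)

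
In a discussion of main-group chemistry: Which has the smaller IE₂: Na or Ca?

Ca

The second ionization energy removes an electron from the +1 ion. For each element: Na⁺ is the bare [Ne] core; Ca⁺ still has 1 valence electron.
Breaking into a closed-shell core is much more expensive than removing a leftover valence electron — Na has the largest IE_2 here.
Approximate IE_2 values (kJ/mol): Na 4562, Ca 1145.
Hence IE_2: Ca < Na.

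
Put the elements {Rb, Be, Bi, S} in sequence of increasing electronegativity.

Be is in period 2, group 2; S is in period 3, group 16; Rb is in period 5, group 1; Bi is in period 6, group 15.
Atoms toward the upper right of the periodic table pull bonding electrons most strongly.
These span different periods and groups, so the two trends combine.
Be > Rb: both effects reinforce here, so Be is clearly the higher of the two.
Bi > Be: period and group pull opposite ways; the across-period shift dominates (2.02 vs 1.57).
S > Bi: both effects reinforce here, so S is clearly the higher of the two.
For reference (Pauling): Be 1.57, S 2.58, Rb 0.82, Bi 2.02.
So from lowest to highest: Rb < Be < Bi < S.

Rb < Be < Bi < S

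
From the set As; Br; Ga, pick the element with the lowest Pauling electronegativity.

Ga

Ga is in period 4, group 13; As is in period 4, group 15; Br is in period 4, group 17.
Smaller atoms with higher effective nuclear charge are more electronegative.
All lie in period 4, so electronegativity increases left to right.
The lowest Pauling electronegativity among these belongs to Ga.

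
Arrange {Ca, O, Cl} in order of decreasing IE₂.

After 1 electron has been removed, what remains? Ca⁺ still has 1 valence electron; O⁺ still has 5 valence electrons; Cl⁺ still has 6 valence electrons.
All are still removing valence electrons, so compare the +1 ions as you would atoms: IE_2 generally rises across a period (higher Z_eff) and falls down a group (larger shell), subject to the usual subshell exceptions.
Valence configurations: Ca⁺ [Ar]4s¹, O⁺ [He]2s²2p³, Cl⁺ [Ne]3s²3p⁴.
Approximate IE_2 values (kJ/mol): Ca 1145, O 3388, Cl 2298.
Hence IE_2: Ca < Cl < O.

O > Cl > Ca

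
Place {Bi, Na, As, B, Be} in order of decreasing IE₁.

As > Be > B > Bi > Na

Be is in period 2, group 2; B is in period 2, group 13; Na is in period 3, group 1; As is in period 4, group 15; Bi is in period 6, group 15.
IE₁ increases left→right with effective nuclear charge and decreases top→bottom as the valence shell moves farther out.
These span different periods and groups, so the two trends combine.
Bi > Na: period and group pull opposite ways; the across-period shift dominates (703 vs 496 kJ/mol).
B > Bi: period and group pull opposite ways; the down-group shift dominates (801 vs 703 kJ/mol).
Be > B: this pair runs against the simple trend — see the exception note.
As > Be: the two effects oppose for this pair; the across-period effect wins (947 vs 900 kJ/mol).
Note the exception: Be has a higher first ionization energy than B, contrary to the simple trend — removing B's lone 2p electron is easier than breaking Be's filled 2s².
Approximate values (kJ/mol): Be 900, B 801, Na 496, As 947, Bi 703.
So from highest to lowest: As > Be > B > Bi > Na.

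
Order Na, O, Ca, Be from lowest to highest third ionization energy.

Ca, O, Na, Be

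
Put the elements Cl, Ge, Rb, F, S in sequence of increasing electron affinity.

F is in period 2, group 17; S is in period 3, group 16; Cl is in period 3, group 17; Ge is in period 4, group 14; Rb is in period 5, group 1.
Adding an electron releases more energy for atoms nearer the top right (short of the noble gases).
Here both period and group differ, so the two effects have to be weighed against each other.
Ge > Rb: both effects reinforce here, so Ge is clearly the higher of the two.
S > Ge: relative to Ge, both the across-period and down-group shifts push S's electron affinity up.
F > S: relative to S, both the across-period and down-group shifts push F's electron affinity up.
Cl > F: this pair runs against the simple trend — see the exception note.
Note the exception: Cl has a higher electron affinity than F, contrary to the simple trend — F's small 2p subshell makes the incoming electron feel strong e⁻–e⁻ repulsion, so Cl actually releases more energy on gaining an electron.
Tabulated electron affinity (kJ/mol): F 328, S 200, Cl 349, Ge 119, Rb 47.
So from lowest to highest: Rb < Ge < S < F < Cl.

Rb < Ge < S < F < Cl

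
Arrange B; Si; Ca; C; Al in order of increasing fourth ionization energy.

Si, C, Ca, Al, B

The fourth ionization energy removes an electron from the +3 ion. For each element: B³⁺ is the bare [He] core; Si³⁺ still has 1 valence electron; Ca³⁺ is already 1 electron into the core; C³⁺ still has 1 valence electron; Al³⁺ is the bare [Ne] core.
Core electrons are held far more tightly than valence electrons, so Ca, Al and B top the IE_4 order.
Valence configurations: Si³⁺ [Ne]3s¹, C³⁺ [He]2s¹.
The numbers (kJ/mol): B 25026, Si 4356, Ca 6491, C 6223, Al 11577.
So the fourth ionization energies run Si < C < Ca < Al < B.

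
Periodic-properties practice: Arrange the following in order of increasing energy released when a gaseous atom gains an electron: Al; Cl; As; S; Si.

Al < As < Si < S < Cl

EA tends to increase across a period and decrease down a group, though the pattern is less regular than for IE or radius.
Here both period and group differ, so the two effects have to be weighed against each other.
As > Al: the two effects oppose for this pair; the across-period effect wins (78 vs 42 kJ/mol).
Si > As: the two effects oppose for this pair; the down-group effect wins (134 vs 78 kJ/mol).
S > Si: S lies to the right of Si in period 3, so the across-period effect alone puts S higher.
Cl > S: both are in period 3; the period trend gives Cl the larger value.
For reference (kJ/mol): Al 42, Si 134, S 200, Cl 349, As 78.
So from lowest to highest: Al < As < Si < S < Cl.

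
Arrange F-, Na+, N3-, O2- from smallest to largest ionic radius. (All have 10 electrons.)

Na+ < F- < O2- < N3-

All of these have 10 electrons, so size is governed by nuclear charge alone: the more protons, the stronger the pull on the same electron cloud, and the smaller the ion.
Nuclear charges: Na+ (Z=11), F- (Z=9), O2- (Z=8), N3- (Z=7).
Smallest to largest: Na+ < F- < O2- < N3-.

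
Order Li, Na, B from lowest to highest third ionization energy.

IE_3 is the cost of taking one more electron from the +2 cation: Li²⁺ is already 1 electron into the core; Na²⁺ is already 1 electron into the core; B²⁺ still has 1 valence electron.
Breaking into a closed-shell core is much more expensive than removing a leftover valence electron — Na and Li have the largest IE_3 here.
The numbers (kJ/mol): Li 11815, Na 6910, B 3660.
So the third ionization energies run B < Na < Li.

B < Na < Li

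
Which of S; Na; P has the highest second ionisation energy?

Na

IE_2 is the cost of taking one more electron from the +1 cation: S⁺ still has 5 valence electrons; Na⁺ is the bare [Ne] core; P⁺ still has 4 valence electrons.
Pulling an electron out of a noble-gas core costs far more than removing a remaining valence electron, so Na sits at the high end of IE_2.
Valence configurations: S⁺ [Ne]3s²3p³, P⁺ [Ne]3s²3p².
The numbers (kJ/mol): S 2252, Na 4562, P 1907.
So the second ionization energies run P < S < Na.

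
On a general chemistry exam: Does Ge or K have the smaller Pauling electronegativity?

K is in period 4, group 1; Ge is in period 4, group 14.
Atoms toward the upper right of the periodic table pull bonding electrons most strongly.
All lie in period 4, so electronegativity increases left to right.
So K has the smaller Pauling electronegativity (K < Ge).

K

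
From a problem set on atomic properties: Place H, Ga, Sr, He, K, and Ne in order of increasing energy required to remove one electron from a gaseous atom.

IE₁ increases left→right with effective nuclear charge and decreases top→bottom as the valence shell moves farther out.
Here both period and group differ, so the two effects have to be weighed against each other.
Sr > K: the two effects oppose for this pair; the across-period effect wins (550 vs 419 kJ/mol).
Ga > Sr: both effects reinforce here, so Ga is clearly the higher of the two.
H > Ga: the two effects oppose for this pair; the down-group effect wins (1312 vs 579 kJ/mol).
Ne > H: the two effects oppose for this pair; the across-period effect wins (2081 vs 1312 kJ/mol).
He > Ne: He sits above Ne in group 18, so the down-group effect alone puts He higher.
Approximate values (kJ/mol): H 1312, He 2372, Ne 2081, K 419, Ga 579, Sr 550.
So from lowest to highest: K < Sr < Ga < H < Ne < He.

K < Sr < Ga < H < Ne < He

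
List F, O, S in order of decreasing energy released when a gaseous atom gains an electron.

F > S > O

O is in period 2, group 16; F is in period 2, group 17; S is in period 3, group 16.
Atoms with high Z_eff and room in the valence shell (especially the halogens) have the most exothermic electron affinities.
These span different periods and groups, so the two trends combine.
S > O: this pair runs against the simple trend — see the exception note.
F > S: relative to S, both the across-period and down-group shifts push F's electron affinity up.
Note the exception: S has a higher electron affinity than O, contrary to the simple trend — the compact 2p subshell of O repels the added electron more than S's larger 3p does.
Tabulated electron affinity (kJ/mol): O 141, F 328, S 200.
So from highest to lowest: F > S > O.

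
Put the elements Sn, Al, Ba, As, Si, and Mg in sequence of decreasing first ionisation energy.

Mg is in period 3, group 2; Al is in period 3, group 13; Si is in period 3, group 14; As is in period 4, group 15; Sn is in period 5, group 14; Ba is in period 6, group 2.
Removing the outermost electron gets harder across a period and easier down a group.
Here both period and group differ, so the two effects have to be weighed against each other.
Al > Ba: both effects reinforce here, so Al is clearly the higher of the two.
Sn > Al: the two effects oppose for this pair; the across-period effect wins (709 vs 578 kJ/mol).
Mg > Sn: the two effects oppose for this pair; the down-group effect wins (738 vs 709 kJ/mol).
Si > Mg: Si lies to the right of Mg in period 3, so the across-period effect alone puts Si higher.
As > Si: the two effects oppose for this pair; the across-period effect wins (947 vs 786 kJ/mol).
Note the exception: Mg has a higher first ionization energy than Al, contrary to the simple trend — Al's single 3p electron is easier to remove than one from Mg's filled 3s².
Approximate values (kJ/mol): Mg 738, Al 578, Si 786, As 947, Sn 709, Ba 503.
So from highest to lowest: As > Si > Mg > Sn > Al > Ba.

As > Si > Mg > Sn > Al > Ba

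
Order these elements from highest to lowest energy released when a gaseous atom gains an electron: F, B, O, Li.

F, O, Li, B

Adding an electron releases more energy for atoms nearer the top right (short of the noble gases).
All lie in period 2; the across-period trend (electron affinity increases left to right) applies, with the exception below.
Note the exception: Li has a higher electron affinity than B, contrary to the simple trend — B's ns²np¹ configuration gives only a small electron affinity — the sparsely filled np subshell binds an added electron weakly.
Approximate values (kJ/mol): Li 60, B 27, O 141, F 328.
So from highest to lowest: F > O > Li > B.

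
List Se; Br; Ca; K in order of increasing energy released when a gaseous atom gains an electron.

Ca < K < Se < Br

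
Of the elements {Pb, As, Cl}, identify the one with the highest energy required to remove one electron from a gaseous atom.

Cl

Across a period the outer electron is held more tightly (higher IE₁); down a group it sits in a higher shell, more shielded, and comes off more easily.
Here both period and group differ, so the two effects have to be weighed against each other.
As > Pb: both effects reinforce here, so As is clearly the higher of the two.
Cl > As: both effects reinforce here, so Cl is clearly the higher of the two.
For reference (kJ/mol): Cl 1251, As 947, Pb 716.
The highest energy required to remove one electron from a gaseous atom among these belongs to Cl.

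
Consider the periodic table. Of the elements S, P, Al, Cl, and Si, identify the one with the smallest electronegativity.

Al

Al is in period 3, group 13; Si is in period 3, group 14; P is in period 3, group 15; S is in period 3, group 16; Cl is in period 3, group 17.
Smaller atoms with higher effective nuclear charge are more electronegative.
All lie in period 3, so electronegativity increases left to right.
The smallest electronegativity among these belongs to Al.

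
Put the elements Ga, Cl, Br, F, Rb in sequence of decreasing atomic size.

F is in period 2, group 17; Cl is in period 3, group 17; Ga is in period 4, group 13; Br is in period 4, group 17; Rb is in period 5, group 1.
Across a period the added protons contract the valence shell; down a group each new principal shell makes the atom larger.
Neither a single period nor a single group — weigh both effects.
Cl > F: Cl sits below F in group 17, so the down-group effect alone puts Cl larger.
Br > Cl: Br sits below Cl in group 17, so the down-group effect alone puts Br larger.
Ga > Br: both are in period 4; the period trend gives Ga the larger value.
Rb > Ga: both effects reinforce here, so Rb is clearly the larger of the two.
For reference (pm): F 64, Cl 99, Ga 124, Br 114, Rb 210.
So from largest to smallest: Rb > Ga > Br > Cl > F.

Rb > Ga > Br > Cl > F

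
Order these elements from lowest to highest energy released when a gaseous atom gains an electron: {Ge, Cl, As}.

Electron affinity generally becomes more exothermic across a period toward the halogens and less exothermic down a group.
Here both period and group differ, so the two effects have to be weighed against each other.
Ge > As: this pair runs against the simple trend — see the exception note.
Cl > Ge: both effects reinforce here, so Cl is clearly the higher of the two.
Note the exception: Ge has a higher electron affinity than As, contrary to the simple trend — adding an electron to As's half-filled 4p³ is unfavourable, so Ge (4p²) has the more exothermic EA.
Tabulated electron affinity (kJ/mol): Cl 349, Ge 119, As 78.
So from lowest to highest: As < Ge < Cl.

As < Ge < Cl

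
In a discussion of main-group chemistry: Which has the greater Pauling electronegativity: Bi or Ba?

Ba is in period 6, group 2; Bi is in period 6, group 15.
Atoms toward the upper right of the periodic table pull bonding electrons most strongly.
All lie in period 6, so electronegativity increases left to right.
So Bi has the greater Pauling electronegativity (Bi > Ba).

Bi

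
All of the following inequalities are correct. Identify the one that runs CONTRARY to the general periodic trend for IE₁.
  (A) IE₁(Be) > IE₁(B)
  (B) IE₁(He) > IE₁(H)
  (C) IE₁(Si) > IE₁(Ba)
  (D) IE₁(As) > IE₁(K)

(A)

The general trend: IE₁ increases across a period and decreases down a group.
(A) Be (period 2, group 2) vs B (period 2, group 13): the stated order contradicts the simple trend.
(B) He (period 1, group 18) vs H (period 1, group 1): the stated order agrees with the simple trend.
(C) Si (period 3, group 14) vs Ba (period 6, group 2): the stated order agrees with the simple trend.
(D) As (period 4, group 15) vs K (period 4, group 1): the stated order agrees with the simple trend.
The exception is (A): removing B's lone 2p electron is easier than breaking Be's filled 2s².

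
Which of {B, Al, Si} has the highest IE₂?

After 1 electron has been removed, what remains? B⁺ still has 2 valence electrons; Al⁺ still has 2 valence electrons; Si⁺ still has 3 valence electrons.
All are still removing valence electrons, so compare the +1 ions as you would atoms: IE_2 generally rises across a period (higher Z_eff) and falls down a group (larger shell), subject to the usual subshell exceptions.
Valence configurations: B⁺ [He]2s², Al⁺ [Ne]3s², Si⁺ [Ne]3s²3p¹.
Si⁺ loses a lone 3p electron whereas Al⁺ must break into a filled 3s² pair, so IE_2(Al) > IE_2(Si) even though Si has the higher nuclear charge.
Tabulated IE_2 (kJ/mol): B 2427, Al 1817, Si 1577.
Putting it together, IE_2: Si < Al < B.

B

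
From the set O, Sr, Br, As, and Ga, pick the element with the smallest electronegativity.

O is in period 2, group 16; Ga is in period 4, group 13; As is in period 4, group 15; Br is in period 4, group 17; Sr is in period 5, group 2.
Electronegativity increases across a period and decreases down a group, tracking effective nuclear charge and atomic size.
Neither a single period nor a single group — weigh both effects.
Ga > Sr: both effects reinforce here, so Ga is clearly the higher of the two.
As > Ga: both are in period 4; the period trend gives As the larger value.
Br > As: both are in period 4; the period trend gives Br the larger value.
O > Br: the two effects oppose for this pair; the down-group effect wins (3.44 vs 2.96).
Approximate values (Pauling): O 3.44, Ga 1.81, As 2.18, Br 2.96, Sr 0.95.
The smallest electronegativity among these belongs to Sr.

Sr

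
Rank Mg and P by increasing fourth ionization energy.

P < Mg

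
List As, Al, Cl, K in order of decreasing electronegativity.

Cl, As, Al, K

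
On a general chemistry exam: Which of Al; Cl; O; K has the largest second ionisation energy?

O

The second ionization energy removes an electron from the +1 ion. For each element: Al⁺ still has 2 valence electrons; Cl⁺ still has 6 valence electrons; O⁺ still has 5 valence electrons; K⁺ is the bare [Ar] core.
Usually core removal costs more than valence removal, but here the competition is close: a tightly held n=2 valence electron can cost more to remove than an n=3 core electron, so the actual values have to decide it.
Valence configurations: Al⁺ [Ne]3s², Cl⁺ [Ne]3s²3p⁴, O⁺ [He]2s²2p³.
The numbers (kJ/mol): Al 1817, Cl 2298, O 3388, K 3052.
Putting it together, IE_2: Al < Cl < K < O.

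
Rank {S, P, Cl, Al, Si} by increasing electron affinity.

Al < P < Si < S < Cl

Al is in period 3, group 13; Si is in period 3, group 14; P is in period 3, group 15; S is in period 3, group 16; Cl is in period 3, group 17.
Electron affinity generally becomes more exothermic across a period toward the halogens and less exothermic down a group.
All lie in period 3; the across-period trend (electron affinity increases left to right) applies, with the exception below.
Note the exception: Si has a higher electron affinity than P, contrary to the simple trend — adding an electron to P's half-filled 3p³ is unfavourable, so Si (3p²) has the more exothermic EA.
Approximate values (kJ/mol): Al 42, Si 134, P 72, S 200, Cl 349.
So from lowest to highest: Al < P < Si < S < Cl.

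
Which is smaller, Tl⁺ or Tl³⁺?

Both ions have Z = 81 protons, but Tl³⁺ has lost more electrons, so its remaining electrons feel a larger effective nuclear charge per electron and are pulled in more tightly.
Higher positive charge → smaller ion, so Tl⁺ > Tl³⁺.

Tl³⁺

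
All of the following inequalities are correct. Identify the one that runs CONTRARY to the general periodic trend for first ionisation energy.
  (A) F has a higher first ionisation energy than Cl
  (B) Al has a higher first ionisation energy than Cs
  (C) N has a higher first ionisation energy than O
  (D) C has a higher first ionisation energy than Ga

The general trend: first ionisation energy increases across a period and decreases down a group.
(A) F (period 2, group 17) vs Cl (period 3, group 17): the stated order agrees with the simple trend.
(B) Al (period 3, group 13) vs Cs (period 6, group 1): the stated order agrees with the simple trend.
(C) N (period 2, group 15) vs O (period 2, group 16): the stated order contradicts the simple trend.
(D) C (period 2, group 14) vs Ga (period 4, group 13): the stated order agrees with the simple trend.
The exception is (C): pairing an electron in O's 2p⁴ costs repulsion energy, so O ionizes more easily than half-filled N (2p³).

(C)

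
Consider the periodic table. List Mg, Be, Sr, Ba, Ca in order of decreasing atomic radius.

Across a period the added protons contract the valence shell; down a group each new principal shell makes the atom larger.
All are in group 2, so atomic radius increases down the group.
So from largest to smallest: Ba > Sr > Ca > Mg > Be.

Ba > Sr > Ca > Mg > Be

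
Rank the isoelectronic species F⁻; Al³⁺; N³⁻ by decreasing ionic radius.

N³⁻ > F⁻ > Al³⁺

All of these have 10 electrons, so size is governed by nuclear charge alone: the more protons, the stronger the pull on the same electron cloud, and the smaller the ion.
Nuclear charges: Al³⁺ (Z=13), F⁻ (Z=9), N³⁻ (Z=7).
Largest to smallest: N³⁻ > F⁻ > Al³⁺.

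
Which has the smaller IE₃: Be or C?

Consider each +2 ion: Be²⁺ is the bare [He] core; C²⁺ still has 2 valence electrons.
Core electrons are held far more tightly than valence electrons, so Be tops the IE_3 order.
Tabulated IE_3 (kJ/mol): Be 14849, C 4620.
Hence IE_3: C < Be.

C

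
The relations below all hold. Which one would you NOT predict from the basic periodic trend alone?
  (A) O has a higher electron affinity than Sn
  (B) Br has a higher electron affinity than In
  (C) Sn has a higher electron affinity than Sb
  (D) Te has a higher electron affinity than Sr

(C)

The general trend: electron affinity increases across a period and decreases down a group.
(A) O (period 2, group 16) vs Sn (period 5, group 14): the stated order agrees with the simple trend.
(B) Br (period 4, group 17) vs In (period 5, group 13): the stated order agrees with the simple trend.
(C) Sn (period 5, group 14) vs Sb (period 5, group 15): the stated order contradicts the simple trend.
(D) Te (period 5, group 16) vs Sr (period 5, group 2): the stated order agrees with the simple trend.
The exception is (C): adding an electron to Sb's half-filled 5p³ is unfavourable, so Sn has the more exothermic EA.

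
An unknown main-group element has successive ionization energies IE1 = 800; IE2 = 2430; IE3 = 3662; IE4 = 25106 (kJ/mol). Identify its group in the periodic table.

Look for the largest jump between consecutive ionization energies: IE4/IE3 ≈ 6.9, far larger than any earlier ratio.
That jump marks the point where a core electron is being removed. So the atom has 3 valence electrons.
A main-group element with 3 valence electrons is in group 13.

Group 13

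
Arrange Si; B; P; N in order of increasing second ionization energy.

Si, P, B, N

Consider each +1 ion: Si⁺ still has 3 valence electrons; B⁺ still has 2 valence electrons; P⁺ still has 4 valence electrons; N⁺ still has 4 valence electrons.
All are still removing valence electrons, so compare the +1 ions as you would atoms: IE_2 generally rises across a period (higher Z_eff) and falls down a group (larger shell), subject to the usual subshell exceptions.
Valence configurations: Si⁺ [Ne]3s²3p¹, B⁺ [He]2s², P⁺ [Ne]3s²3p², N⁺ [He]2s²2p².
Tabulated IE_2 (kJ/mol): Si 1577, B 2427, P 1907, N 2856.
Putting it together, IE_2: Si < P < B < N.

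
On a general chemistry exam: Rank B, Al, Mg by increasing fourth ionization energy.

IE_4 is the cost of taking one more electron from the +3 cation: B³⁺ is the bare [He] core; Al³⁺ is the bare [Ne] core; Mg³⁺ is already 1 electron into the core.
All of these are removing an electron from a noble-gas core or deeper; the smaller core (lower principal quantum number) is held far more tightly, and within a period the higher nuclear charge binds the same core more tightly.
Tabulated IE_4 (kJ/mol): B 25026, Al 11577, Mg 10543.
Overall IE_4 order: Mg < Al < B.

Mg, Al, B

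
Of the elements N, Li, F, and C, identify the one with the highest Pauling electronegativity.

F

EN rises left→right (higher Z_eff, smaller atoms) and falls top→bottom (larger, more shielded atoms).
All lie in period 2, so electronegativity increases left to right.
The highest Pauling electronegativity among these belongs to F.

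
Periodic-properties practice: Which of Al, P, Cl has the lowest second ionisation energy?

Consider each +1 ion: Al⁺ still has 2 valence electrons; P⁺ still has 4 valence electrons; Cl⁺ still has 6 valence electrons.
All are still removing valence electrons, so compare the +1 ions as you would atoms: IE_2 generally rises across a period (higher Z_eff) and falls down a group (larger shell), subject to the usual subshell exceptions.
Valence configurations: Al⁺ [Ne]3s², P⁺ [Ne]3s²3p², Cl⁺ [Ne]3s²3p⁴.
The numbers (kJ/mol): Al 1817, P 1907, Cl 2298.
Hence IE_2: Al < P < Cl.

Al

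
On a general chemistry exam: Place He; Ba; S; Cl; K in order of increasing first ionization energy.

First ionization energy rises across a period (greater Z_eff holds electrons more tightly) and falls down a group (valence electrons are farther from the nucleus).
These span different periods and groups, so the two trends combine.
Ba > K: the two effects oppose for this pair; the across-period effect wins (503 vs 419 kJ/mol).
S > Ba: both effects reinforce here, so S is clearly the higher of the two.
Cl > S: both are in period 3; the period trend gives Cl the larger value.
He > Cl: both effects reinforce here, so He is clearly the higher of the two.
For reference (kJ/mol): He 2372, S 1000, Cl 1251, K 419, Ba 503.
So from lowest to highest: K < Ba < S < Cl < He.

K < Ba < S < Cl < He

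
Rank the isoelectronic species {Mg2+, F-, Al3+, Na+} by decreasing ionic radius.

All of these have 10 electrons, so size is governed by nuclear charge alone: the more protons, the stronger the pull on the same electron cloud, and the smaller the ion.
Nuclear charges: Al3+ (Z=13), Mg2+ (Z=12), Na+ (Z=11), F- (Z=9).
Largest to smallest: F- > Na+ > Mg2+ > Al3+.

F- > Na+ > Mg2+ > Al3+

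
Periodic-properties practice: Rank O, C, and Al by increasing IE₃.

Al, C, O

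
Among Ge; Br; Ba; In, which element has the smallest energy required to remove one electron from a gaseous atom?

Ba

Ge is in period 4, group 14; Br is in period 4, group 17; In is in period 5, group 13; Ba is in period 6, group 2.
IE₁ increases left→right with effective nuclear charge and decreases top→bottom as the valence shell moves farther out.
Here both period and group differ, so the two effects have to be weighed against each other.
In > Ba: both effects reinforce here, so In is clearly the higher of the two.
Ge > In: both effects reinforce here, so Ge is clearly the higher of the two.
Br > Ge: both are in period 4; the period trend gives Br the larger value.
Approximate values (kJ/mol): Ge 762, Br 1140, In 558, Ba 503.
The smallest energy required to remove one electron from a gaseous atom among these belongs to Ba.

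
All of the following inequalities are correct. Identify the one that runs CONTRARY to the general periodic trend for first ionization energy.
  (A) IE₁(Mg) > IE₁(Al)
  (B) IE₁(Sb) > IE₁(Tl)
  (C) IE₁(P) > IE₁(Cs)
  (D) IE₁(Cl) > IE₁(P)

(A)

The general trend: first ionization energy increases across a period and decreases down a group.
(A) Mg (period 3, group 2) vs Al (period 3, group 13): the stated order contradicts the simple trend.
(B) Sb (period 5, group 15) vs Tl (period 6, group 13): the stated order agrees with the simple trend.
(C) P (period 3, group 15) vs Cs (period 6, group 1): the stated order agrees with the simple trend.
(D) Cl (period 3, group 17) vs P (period 3, group 15): the stated order agrees with the simple trend.
The exception is (A): Al's single 3p electron is easier to remove than one from Mg's filled 3s².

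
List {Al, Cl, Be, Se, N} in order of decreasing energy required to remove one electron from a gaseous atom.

Be is in period 2, group 2; N is in period 2, group 15; Al is in period 3, group 13; Cl is in period 3, group 17; Se is in period 4, group 16.
IE₁ increases left→right with effective nuclear charge and decreases top→bottom as the valence shell moves farther out.
Here both period and group differ, so the two effects have to be weighed against each other.
Be > Al: period and group pull opposite ways; the down-group shift dominates (900 vs 578 kJ/mol).
Se > Be: the two effects oppose for this pair; the across-period effect wins (941 vs 900 kJ/mol).
Cl > Se: both effects reinforce here, so Cl is clearly the higher of the two.
N > Cl: the two effects oppose for this pair; the down-group effect wins (1402 vs 1251 kJ/mol).
Approximate values (kJ/mol): Be 900, N 1402, Al 578, Cl 1251, Se 941.
So from highest to lowest: N > Cl > Se > Be > Al.

N, Cl, Se, Be, Al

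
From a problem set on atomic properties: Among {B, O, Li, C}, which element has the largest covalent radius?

Li

Li is in period 2, group 1; B is in period 2, group 13; C is in period 2, group 14; O is in period 2, group 16.
Across a period the added protons contract the valence shell; down a group each new principal shell makes the atom larger.
All lie in period 2, so atomic radius increases right to left.
The largest covalent radius among these belongs to Li.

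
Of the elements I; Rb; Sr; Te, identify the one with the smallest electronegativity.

Rb is in period 5, group 1; Sr is in period 5, group 2; Te is in period 5, group 16; I is in period 5, group 17.
Electronegativity increases across a period and decreases down a group, tracking effective nuclear charge and atomic size.
All lie in period 5, so electronegativity increases left to right.
The smallest electronegativity among these belongs to Rb.

Rb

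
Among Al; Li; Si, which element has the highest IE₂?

Li

IE_2 is the cost of taking one more electron from the +1 cation: Al⁺ still has 2 valence electrons; Li⁺ is the bare [He] core; Si⁺ still has 3 valence electrons.
Pulling an electron out of a noble-gas core costs far more than removing a remaining valence electron, so Li sits at the high end of IE_2.
Valence configurations: Al⁺ [Ne]3s², Si⁺ [Ne]3s²3p¹.
Si⁺ loses a lone 3p electron whereas Al⁺ must break into a filled 3s² pair, so IE_2(Al) > IE_2(Si) even though Si has the higher nuclear charge.
Tabulated IE_2 (kJ/mol): Al 1817, Li 7298, Si 1577.
Overall IE_2 order: Si < Al < Li.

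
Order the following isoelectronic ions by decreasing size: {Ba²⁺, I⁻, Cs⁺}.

All of these have 54 electrons, so size is governed by nuclear charge alone: the more protons, the stronger the pull on the same electron cloud, and the smaller the ion.
Nuclear charges: Ba²⁺ (Z=56), Cs⁺ (Z=55), I⁻ (Z=53).
Largest to smallest: I⁻ > Cs⁺ > Ba²⁺.

I⁻, Cs⁺, Ba²⁺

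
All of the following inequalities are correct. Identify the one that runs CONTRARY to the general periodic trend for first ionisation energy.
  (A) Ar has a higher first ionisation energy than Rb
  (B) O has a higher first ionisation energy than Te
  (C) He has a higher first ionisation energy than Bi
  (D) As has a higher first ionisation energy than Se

The general trend: first ionisation energy increases across a period and decreases down a group.
(A) Ar (period 3, group 18) vs Rb (period 5, group 1): the stated order agrees with the simple trend.
(B) O (period 2, group 16) vs Te (period 5, group 16): the stated order agrees with the simple trend.
(C) He (period 1, group 18) vs Bi (period 6, group 15): the stated order agrees with the simple trend.
(D) As (period 4, group 15) vs Se (period 4, group 16): the stated order contradicts the simple trend.
The exception is (D): Se (4p⁴) ionizes more easily than half-filled As (4p³).

(D)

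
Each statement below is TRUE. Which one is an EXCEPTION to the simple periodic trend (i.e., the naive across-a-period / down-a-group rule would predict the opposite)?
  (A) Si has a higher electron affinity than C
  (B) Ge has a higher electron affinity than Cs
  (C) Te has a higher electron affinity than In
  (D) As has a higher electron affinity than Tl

(A)

The general trend: electron affinity increases across a period and decreases down a group.
(A) Si (period 3, group 14) vs C (period 2, group 14): the stated order contradicts the simple trend.
(B) Ge (period 4, group 14) vs Cs (period 6, group 1): the stated order agrees with the simple trend.
(C) Te (period 5, group 16) vs In (period 5, group 13): the stated order agrees with the simple trend.
(D) As (period 4, group 15) vs Tl (period 6, group 13): the stated order agrees with the simple trend.
The exception is (A): Si's larger, more diffuse 3p orbitals accept an added electron slightly more readily than C's compact 2p.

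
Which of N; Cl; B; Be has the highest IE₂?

N

IE_2 is the cost of taking one more electron from the +1 cation: N⁺ still has 4 valence electrons; Cl⁺ still has 6 valence electrons; B⁺ still has 2 valence electrons; Be⁺ still has 1 valence electron.
All are still removing valence electrons, so compare the +1 ions as you would atoms: IE_2 generally rises across a period (higher Z_eff) and falls down a group (larger shell), subject to the usual subshell exceptions.
Valence configurations: N⁺ [He]2s²2p², Cl⁺ [Ne]3s²3p⁴, B⁺ [He]2s², Be⁺ [He]2s¹.
Tabulated IE_2 (kJ/mol): N 2856, Cl 2298, B 2427, Be 1757.
So the second ionization energies run Be < Cl < B < N.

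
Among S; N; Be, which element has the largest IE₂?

N

IE_2 is the cost of taking one more electron from the +1 cation: S⁺ still has 5 valence electrons; N⁺ still has 4 valence electrons; Be⁺ still has 1 valence electron.
All are still removing valence electrons, so compare the +1 ions as you would atoms: IE_2 generally rises across a period (higher Z_eff) and falls down a group (larger shell), subject to the usual subshell exceptions.
Valence configurations: S⁺ [Ne]3s²3p³, N⁺ [He]2s²2p², Be⁺ [He]2s¹.
Tabulated IE_2 (kJ/mol): S 2252, N 2856, Be 1757.
Overall IE_2 order: Be < S < N.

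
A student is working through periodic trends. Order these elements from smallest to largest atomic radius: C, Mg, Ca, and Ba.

Across a period the added protons contract the valence shell; down a group each new principal shell makes the atom larger.
Neither a single period nor a single group — weigh both effects.
Mg > C: relative to C, both the across-period and down-group shifts push Mg's atomic radius up.
Ca > Mg: they share group 2; the group trend gives Ca the larger value.
Ba > Ca: they share group 2; the group trend gives Ba the larger value.
For reference (pm): C 75, Mg 139, Ca 171, Ba 196.
So from smallest to largest: C < Mg < Ca < Ba.

C < Mg < Ca < Ba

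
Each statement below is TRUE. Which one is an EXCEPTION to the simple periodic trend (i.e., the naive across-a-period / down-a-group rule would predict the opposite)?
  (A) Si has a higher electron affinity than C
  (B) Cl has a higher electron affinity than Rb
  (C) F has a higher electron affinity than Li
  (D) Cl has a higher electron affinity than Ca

(A)

The general trend: electron affinity increases across a period and decreases down a group.
(A) Si (period 3, group 14) vs C (period 2, group 14): the stated order contradicts the simple trend.
(B) Cl (period 3, group 17) vs Rb (period 5, group 1): the stated order agrees with the simple trend.
(C) F (period 2, group 17) vs Li (period 2, group 1): the stated order agrees with the simple trend.
(D) Cl (period 3, group 17) vs Ca (period 4, group 2): the stated order agrees with the simple trend.
The exception is (A): Si's larger, more diffuse 3p orbitals accept an added electron slightly more readily than C's compact 2p.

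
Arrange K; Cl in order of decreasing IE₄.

K > Cl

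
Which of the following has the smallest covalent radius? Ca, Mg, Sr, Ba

Mg

Mg is in period 3, group 2; Ca is in period 4, group 2; Sr is in period 5, group 2; Ba is in period 6, group 2.
Across a period the added protons contract the valence shell; down a group each new principal shell makes the atom larger.
All are in group 2, so atomic radius increases down the group.
The smallest covalent radius among these belongs to Mg.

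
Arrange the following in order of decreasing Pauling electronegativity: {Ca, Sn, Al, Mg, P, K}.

P > Sn > Al > Mg > Ca > K

Mg is in period 3, group 2; Al is in period 3, group 13; P is in period 3, group 15; K is in period 4, group 1; Ca is in period 4, group 2; Sn is in period 5, group 14.
Electronegativity increases across a period and decreases down a group, tracking effective nuclear charge and atomic size.
Neither a single period nor a single group — weigh both effects.
Ca > K: both are in period 4; the period trend gives Ca the larger value.
Mg > Ca: they share group 2; the group trend gives Mg the larger value.
Al > Mg: Al lies to the right of Mg in period 3, so the across-period effect alone puts Al higher.
Sn > Al: period and group pull opposite ways; the across-period shift dominates (1.96 vs 1.61).
P > Sn: both effects reinforce here, so P is clearly the higher of the two.
For reference (Pauling): Mg 1.31, Al 1.61, P 2.19, K 0.82, Ca 1.00, Sn 1.96.
So from highest to lowest: P > Sn > Al > Mg > Ca > K.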